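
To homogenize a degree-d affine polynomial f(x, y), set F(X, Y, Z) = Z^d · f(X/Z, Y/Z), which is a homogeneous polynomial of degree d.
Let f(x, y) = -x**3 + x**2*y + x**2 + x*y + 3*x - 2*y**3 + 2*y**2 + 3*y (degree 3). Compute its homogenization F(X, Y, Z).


F(X, Y, Z) = -X**3 + X**2*Y + X**2*Z + X*Y*Z + 3*X*Z**2 - 2*Y**3 + 2*Y**2*Z + 3*Y*Z**2

deg(f) = 3.
Substitute x = X/Z, y = Y/Z into f, then multiply by Z^3.
  monomial -1·x^3·y^0 ↦ -1·X^3·Y^0·Z^0.
  monomial 1·x^2·y^1 ↦ 1·X^2·Y^1·Z^0.
  monomial 1·x^2·y^0 ↦ 1·X^2·Y^0·Z^1.
  monomial 1·x^1·y^1 ↦ 1·X^1·Y^1·Z^1.
  monomial 3·x^1·y^0 ↦ 3·X^1·Y^0·Z^2.
  monomial -2·x^0·y^3 ↦ -2·X^0·Y^3·Z^0.
  monomial 2·x^0·y^2 ↦ 2·X^0·Y^2·Z^1.
  monomial 3·x^0·y^1 ↦ 3·X^0·Y^1·Z^2.
Collecting: F(X, Y, Z) = -X**3 + X**2*Y + X**2*Z + X*Y*Z + 3*X*Z**2 - 2*Y**3 + 2*Y**2*Z + 3*Y*Z**2.


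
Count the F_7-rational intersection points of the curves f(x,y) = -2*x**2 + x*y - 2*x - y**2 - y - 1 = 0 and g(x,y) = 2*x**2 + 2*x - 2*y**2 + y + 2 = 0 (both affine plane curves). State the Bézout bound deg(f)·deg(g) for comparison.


Common zeros: ∅; count = 0; Bézout bound = 4.

deg(f) = 2, deg(g) = 2, so Bézout bound = 4.
Scan x ∈ F_7. For each x, list the y ∈ F_7 with f(x, y) ≡ 0 and those with g(x, y) ≡ 0 (mod 7); the common zeros in that column are the intersection.
  x = 0: f ≡ 0 at y ∈ {2, 4}; g ≡ 0 at y ∈ ∅; common: ∅.
  x = 1: f ≡ 0 at y ∈ {3, 4}; g ≡ 0 at y ∈ {2}; common: ∅.
  x = 2: f ≡ 0 at y ∈ ∅; g ≡ 0 at y ∈ {0, 4}; common: ∅.
  x = 3: f ≡ 0 at y ∈ {3, 6}; g ≡ 0 at y ∈ ∅; common: ∅.
  x = 4: f ≡ 0 at y ∈ ∅; g ≡ 0 at y ∈ {0, 4}; common: ∅.
  x = 5: f ≡ 0 at y ∈ ∅; g ≡ 0 at y ∈ {2}; common: ∅.
  x = 6: f ≡ 0 at y ∈ {6}; g ≡ 0 at y ∈ ∅; common: ∅.
Collecting: common zeros = ∅, so the count is 0.
Comparison with the Bézout bound: 0 ≤ 4 = deg(f)·deg(g), as expected for curves with no common component (the affine F_7-count falls short of the bound because intersections may lie at infinity, over extension fields, or carry multiplicity).


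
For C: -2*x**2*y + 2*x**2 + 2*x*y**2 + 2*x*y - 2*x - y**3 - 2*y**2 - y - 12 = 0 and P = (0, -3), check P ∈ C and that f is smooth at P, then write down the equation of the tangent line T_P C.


Tangent line at P: 10*x - 16*y - 48 = 0.

Step 1: f(0, -3) = 0, so P lies on C.
Step 2: partial derivatives
  f_x(x, y) = -4*x*y + 4*x + 2*y**2 + 2*y - 2, f_y(x, y) = -2*x**2 + 4*x*y + 2*x - 3*y**2 - 4*y - 1.
  f_x(P) = 10, f_y(P) = -16 (gradient nonzero, so P is smooth).
Step 3: tangent line at P: 10·(x − 0) + -16·(y − -3) = 0.
Expanding: 10*x - 16*y - 48 = 0.


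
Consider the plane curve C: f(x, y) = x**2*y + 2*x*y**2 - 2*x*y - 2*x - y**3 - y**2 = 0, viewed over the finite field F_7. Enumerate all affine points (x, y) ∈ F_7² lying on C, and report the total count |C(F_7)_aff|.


Affine F_7-points: {(0, 0), (0, 6), (2, 2), (2, 6), (3, 3), (4, 2), (6, 4)}; count = 7.

For each of the 49 pairs (x, y) ∈ F_7², evaluate f(x, y) mod 7. Record the zeros.
  x = 0: [0↦0, 1↦5, 2↦2, 3↦6, 4↦4, 5↦4, 6↦0]  zeros at y ∈ {0, 6}
  x = 1: [0↦5, 1↦4, 2↦6, 3↦5, 4↦2, 5↦5, 6↦1]  zeros at y ∈ ∅
  x = 2: [0↦3, 1↦5, 2↦0, 3↦3, 4↦1, 5↦2, 6↦0]  zeros at y ∈ {2, 6}
  x = 3: [0↦1, 1↦1, 2↦5, 3↦0, 4↦1, 5↦2, 6↦4]  zeros at y ∈ {3}
  x = 4: [0↦6, 1↦6, 2↦0, 3↦3, 4↦2, 5↦5, 6↦6]  zeros at y ∈ {2}
  x = 5: [0↦4, 1↦6, 2↦6, 3↦5, 4↦4, 5↦4, 6↦6]  zeros at y ∈ ∅
  x = 6: [0↦2, 1↦1, 2↦2, 3↦6, 4↦0, 5↦6, 6↦4]  zeros at y ∈ {4}
Collecting zeros: affine points = {(0, 0), (0, 6), (2, 2), (2, 6), (3, 3), (4, 2), (6, 4)}.
Total count |C(F_7)_aff| = 7.


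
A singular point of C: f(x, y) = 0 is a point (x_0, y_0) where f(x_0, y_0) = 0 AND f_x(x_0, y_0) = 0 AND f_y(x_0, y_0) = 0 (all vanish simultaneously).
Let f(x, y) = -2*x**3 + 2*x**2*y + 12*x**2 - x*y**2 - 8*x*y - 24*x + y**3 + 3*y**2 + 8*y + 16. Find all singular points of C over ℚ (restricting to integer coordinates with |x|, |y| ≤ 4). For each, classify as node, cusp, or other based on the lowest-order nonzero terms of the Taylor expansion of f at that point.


Singular points: {(2, 0)}; classification: cusp.

Compute partial derivatives:
  f_x = -6*x**2 + 4*x*y + 24*x - y**2 - 8*y - 24.
  f_y = 2*x**2 - 2*x*y - 8*x + 3*y**2 + 6*y + 8.
Scan x_0 ∈ {−4, ..., 4}. For each x_0, f_y(x_0, y) is a polynomial in y; find its integer roots y ∈ {−4, ..., 4}, then test f_x and f at those candidates.
  x = -4: f_y(-4, y) = 3*y**2 + 14*y + 72; no integer root y with |y| ≤ 4.
  x = -3: f_y(-3, y) = 3*y**2 + 12*y + 50; no integer root y with |y| ≤ 4.
  x = -2: f_y(-2, y) = 3*y**2 + 10*y + 32; no integer root y with |y| ≤ 4.
  x = -1: f_y(-1, y) = 3*y**2 + 8*y + 18; no integer root y with |y| ≤ 4.
  x = 0: f_y(0, y) = 3*y**2 + 6*y + 8; no integer root y with |y| ≤ 4.
  x = 1: f_y(1, y) = 3*y**2 + 4*y + 2; no integer root y with |y| ≤ 4.
  x = 2: f_y(2, y) = 3*y**2 + 2*y; vanishes at y ∈ {0}. (2, 0): f_x = 0, f = 0 — SINGULAR.
  x = 3: f_y(3, y) = 3*y**2 + 2; no integer root y with |y| ≤ 4.
  x = 4: f_y(4, y) = 3*y**2 - 2*y + 8; no integer root y with |y| ≤ 4.
Only singular point on the grid: (2, 0).
Classify: substitute x = 2 + u, y = 0 + v and expand: f = -2*u**3 + 2*u**2*v - u*v**2 + v**3 + v**2.
No constant or linear terms (consistent with a singular point). Quadratic part: v**2. Cubic part: -2*u**3 + 2*u**2*v - u*v**2 + v**3.
The quadratic part v**2 is a perfect square, so there is a single (double) tangent line v = 0, i.e. y = 0. Restricting the cubic part to that line (v = 0) leaves -2*u**3 ≠ 0, so f is not divisible by v and the branch is v² ≈ 2*u**3 to lowest order — this is a cusp.
Classification: cusp.


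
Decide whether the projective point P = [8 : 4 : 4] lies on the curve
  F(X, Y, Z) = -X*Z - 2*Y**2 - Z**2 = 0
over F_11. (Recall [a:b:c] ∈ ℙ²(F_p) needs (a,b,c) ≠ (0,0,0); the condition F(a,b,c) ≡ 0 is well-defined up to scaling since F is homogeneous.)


F(8,4,4) ≡ 8 (mod 11); P is NOT on the curve.

Evaluate F(8, 4, 4) term-by-term (mod 11).
  -X*Z ↦ -1·8·1·4 = -32
  -2*Y**2 ↦ -2·1·16·1 = -32
  -Z**2 ↦ -1·1·1·16 = -16
Sum: F(8, 4, 4) = (-32) + (-32) + (-16) = -80.
Reducing mod 11: -80 ≡ 8 (mod 11).
Since F(a, b, c) ≡ 8 ≠ 0 (mod 11), P does NOT lie on the curve.


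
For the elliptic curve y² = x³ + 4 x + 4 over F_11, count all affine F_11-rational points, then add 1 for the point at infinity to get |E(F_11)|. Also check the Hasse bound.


Affine points = {(0, 2), (0, 9), (1, 3), (1, 8), (2, 3), (2, 8), (7, 1), (7, 10), (8, 3), (8, 8)}; affine count = 10; |E(F_11)| = 11.

Discriminant check: Δ ∝ 4a³ + 27b² = 4·4³ + 27·4² = 4·64 + 27·16 ≡ 6 (mod 11). Nonzero ⇒ E is nonsingular.
For each x ∈ F_11, compute rhs = x³ + 4·x + 4 mod 11, then count y ∈ F_11 with y² ≡ rhs.
  x = 0: rhs = 4, matching y values: 2, 9 (2 points).
  x = 1: rhs = 9, matching y values: 3, 8 (2 points).
  x = 2: rhs = 9, matching y values: 3, 8 (2 points).
  x = 3: rhs = 10, matching y values: none (0 points).
  x = 4: rhs = 7, matching y values: none (0 points).
  x = 5: rhs = 6, matching y values: none (0 points).
  x = 6: rhs = 2, matching y values: none (0 points).
  x = 7: rhs = 1, matching y values: 1, 10 (2 points).
  x = 8: rhs = 9, matching y values: 3, 8 (2 points).
  x = 9: rhs = 10, matching y values: none (0 points).
  x = 10: rhs = 10, matching y values: none (0 points).
Total affine count: 10.
Full point count |E(F_11)| = 10 + 1 = 11.
Hasse bound: |11 − (11+1)| = |-1| = 1 ≤ 2√11 ≈ 6.6332 ✓.


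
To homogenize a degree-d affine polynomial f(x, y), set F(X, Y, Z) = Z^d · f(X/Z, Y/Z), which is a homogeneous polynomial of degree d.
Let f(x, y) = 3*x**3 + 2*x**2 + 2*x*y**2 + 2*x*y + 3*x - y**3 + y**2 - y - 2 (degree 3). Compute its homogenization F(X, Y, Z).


F(X, Y, Z) = 3*X**3 + 2*X**2*Z + 2*X*Y**2 + 2*X*Y*Z + 3*X*Z**2 - Y**3 + Y**2*Z - Y*Z**2 - 2*Z**3

deg(f) = 3.
Substitute x = X/Z, y = Y/Z into f, then multiply by Z^3.
  monomial 3·x^3·y^0 ↦ 3·X^3·Y^0·Z^0.
  monomial 2·x^2·y^0 ↦ 2·X^2·Y^0·Z^1.
  monomial 2·x^1·y^2 ↦ 2·X^1·Y^2·Z^0.
  monomial 2·x^1·y^1 ↦ 2·X^1·Y^1·Z^1.
  monomial 3·x^1·y^0 ↦ 3·X^1·Y^0·Z^2.
  monomial -1·x^0·y^3 ↦ -1·X^0·Y^3·Z^0.
  monomial 1·x^0·y^2 ↦ 1·X^0·Y^2·Z^1.
  monomial -1·x^0·y^1 ↦ -1·X^0·Y^1·Z^2.
  monomial -2·x^0·y^0 ↦ -2·X^0·Y^0·Z^3.
Collecting: F(X, Y, Z) = 3*X**3 + 2*X**2*Z + 2*X*Y**2 + 2*X*Y*Z + 3*X*Z**2 - Y**3 + Y**2*Z - Y*Z**2 - 2*Z**3.


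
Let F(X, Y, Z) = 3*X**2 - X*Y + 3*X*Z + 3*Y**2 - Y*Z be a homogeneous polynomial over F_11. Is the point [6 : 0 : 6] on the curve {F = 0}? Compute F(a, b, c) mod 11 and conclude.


F(6,0,6) ≡ 7 (mod 11); P is NOT on the curve.

Evaluate F(6, 0, 6) term-by-term (mod 11).
  3*X**2 ↦ 3·36·1·1 = 108
  -X*Y ↦ -1·6·0·1 = 0
  3*X*Z ↦ 3·6·1·6 = 108
  3*Y**2 ↦ 3·1·0·1 = 0
  -Y*Z ↦ -1·1·0·6 = 0
Sum: F(6, 0, 6) = (108) + (0) + (108) + (0) + (0) = 216.
Reducing mod 11: 216 ≡ 7 (mod 11).
Since F(a, b, c) ≡ 7 ≠ 0 (mod 11), P does NOT lie on the curve.


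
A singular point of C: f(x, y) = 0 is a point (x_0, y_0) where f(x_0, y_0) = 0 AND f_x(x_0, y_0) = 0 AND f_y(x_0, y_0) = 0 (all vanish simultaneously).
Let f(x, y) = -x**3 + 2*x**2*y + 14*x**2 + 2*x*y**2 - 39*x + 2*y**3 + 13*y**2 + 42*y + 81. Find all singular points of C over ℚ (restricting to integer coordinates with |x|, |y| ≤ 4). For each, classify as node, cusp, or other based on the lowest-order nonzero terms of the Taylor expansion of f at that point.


Singular points: {(3, -3)}; classification: node.

Compute partial derivatives:
  f_x = -3*x**2 + 4*x*y + 28*x + 2*y**2 - 39.
  f_y = 2*x**2 + 4*x*y + 6*y**2 + 26*y + 42.
Scan x_0 ∈ {−4, ..., 4}. For each x_0, f_y(x_0, y) is a polynomial in y; find its integer roots y ∈ {−4, ..., 4}, then test f_x and f at those candidates.
  x = -4: f_y(-4, y) = 6*y**2 + 10*y + 74; no integer root y with |y| ≤ 4.
  x = -3: f_y(-3, y) = 6*y**2 + 14*y + 60; no integer root y with |y| ≤ 4.
  x = -2: f_y(-2, y) = 6*y**2 + 18*y + 50; no integer root y with |y| ≤ 4.
  x = -1: f_y(-1, y) = 6*y**2 + 22*y + 44; no integer root y with |y| ≤ 4.
  x = 0: f_y(0, y) = 6*y**2 + 26*y + 42; no integer root y with |y| ≤ 4.
  x = 1: f_y(1, y) = 6*y**2 + 30*y + 44; no integer root y with |y| ≤ 4.
  x = 2: f_y(2, y) = 6*y**2 + 34*y + 50; no integer root y with |y| ≤ 4.
  x = 3: f_y(3, y) = 6*y**2 + 38*y + 60; vanishes at y ∈ {-3}. (3, -3): f_x = 0, f = 0 — SINGULAR.
  x = 4: f_y(4, y) = 6*y**2 + 42*y + 74; no integer root y with |y| ≤ 4.
Only singular point on the grid: (3, -3).
Classify: substitute x = 3 + u, y = -3 + v and expand: f = -u**3 + 2*u**2*v - u**2 + 2*u*v**2 + 2*v**3 + v**2.
No constant or linear terms (consistent with a singular point). Quadratic part: -u**2 + v**2. Cubic part: -u**3 + 2*u**2*v + 2*u*v**2 + 2*v**3.
The quadratic part v**2 - u**2 = (v − u)(v + u) splits into two distinct linear factors, so there are two distinct tangent lines y − -3 = ±(x − 3) — this is a node (ordinary double point).
Classification: node.


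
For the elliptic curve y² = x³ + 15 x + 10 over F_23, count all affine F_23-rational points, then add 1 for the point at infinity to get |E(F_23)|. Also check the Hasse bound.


Affine points = {(1, 7), (1, 16), (2, 5), (2, 18), (3, 6), (3, 17), (5, 7), (5, 16), (9, 0), (12, 3), (12, 20), (17, 7), (17, 16), (19, 1), (19, 22), (21, 8), (21, 15)}; affine count = 17; |E(F_23)| = 18.

Discriminant check: Δ ∝ 4a³ + 27b² = 4·15³ + 27·10² = 4·3375 + 27·100 ≡ 8 (mod 23). Nonzero ⇒ E is nonsingular.
For each x ∈ F_23, compute rhs = x³ + 15·x + 10 mod 23, then count y ∈ F_23 with y² ≡ rhs.
  x = 0: rhs = 10, matching y values: none (0 points).
  x = 1: rhs = 3, matching y values: 7, 16 (2 points).
  x = 2: rhs = 2, matching y values: 5, 18 (2 points).
  x = 3: rhs = 13, matching y values: 6, 17 (2 points).
  x = 4: rhs = 19, matching y values: none (0 points).
  x = 5: rhs = 3, matching y values: 7, 16 (2 points).
  x = 6: rhs = 17, matching y values: none (0 points).
  x = 7: rhs = 21, matching y values: none (0 points).
  x = 8: rhs = 21, matching y values: none (0 points).
  x = 9: rhs = 0, matching y values: 0 (1 points).
  x = 10: rhs = 10, matching y values: none (0 points).
  x = 11: rhs = 11, matching y values: none (0 points).
  x = 12: rhs = 9, matching y values: 3, 20 (2 points).
  x = 13: rhs = 10, matching y values: none (0 points).
  x = 14: rhs = 20, matching y values: none (0 points).
  x = 15: rhs = 22, matching y values: none (0 points).
  x = 16: rhs = 22, matching y values: none (0 points).
  x = 17: rhs = 3, matching y values: 7, 16 (2 points).
  x = 18: rhs = 17, matching y values: none (0 points).
  x = 19: rhs = 1, matching y values: 1, 22 (2 points).
  x = 20: rhs = 7, matching y values: none (0 points).
  x = 21: rhs = 18, matching y values: 8, 15 (2 points).
  x = 22: rhs = 17, matching y values: none (0 points).
Total affine count: 17.
Full point count |E(F_23)| = 17 + 1 = 18.
Hasse bound: |18 − (23+1)| = |-6| = 6 ≤ 2√23 ≈ 9.5917 ✓.


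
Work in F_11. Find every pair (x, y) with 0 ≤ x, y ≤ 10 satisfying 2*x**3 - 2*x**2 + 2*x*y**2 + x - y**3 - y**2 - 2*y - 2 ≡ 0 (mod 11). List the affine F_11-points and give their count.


Affine F_11-points: {(0, 3), (0, 8), (0, 10), (3, 6), (5, 1), (5, 4), (6, 2), (8, 0)}; count = 8.

For each of the 121 pairs (x, y) ∈ F_11², evaluate f(x, y) mod 11. Record the zeros.
  x = 0: [0↦9, 1↦5, 2↦4, 3↦0, 4↦9, 5↦3, 6↦9, 7↦10, 8↦0, 9↦6, 10↦0]  zeros at y ∈ {3, 8, 10}
  x = 1: [0↦10, 1↦8, 2↦2, 3↦8, 4↦9, 5↦10, 6↦5, 7↦10, 8↦8, 9↦4, 10↦3]  zeros at y ∈ ∅
  x = 2: [0↦8, 1↦8, 2↦8, 3↦2, 4↦6, 5↦3, 6↦9, 7↦7, 8↦2, 9↦10, 10↦3]  zeros at y ∈ ∅
  x = 3: [0↦4, 1↦6, 2↦1, 3↦5, 4↦1, 5↦5, 6↦0, 7↦2, 8↦5, 9↦3, 10↦1]  zeros at y ∈ {6}
  x = 4: [0↦10, 1↦3, 2↦4, 3↦7, 4↦6, 5↦6, 6↦1, 7↦7, 8↦7, 9↦6, 10↦9]  zeros at y ∈ ∅
  x = 5: [0↦5, 1↦0, 2↦7, 3↦9, 4↦0, 5↦7, 6↦2, 7↦1, 8↦9, 9↦9, 10↦6]  zeros at y ∈ {1, 4}
  x = 6: [0↦1, 1↦9, 2↦0, 3↦1, 4↦6, 5↦9, 6↦4, 7↦7, 8↦1, 9↦2, 10↦4]  zeros at y ∈ {2}
  x = 7: [0↦10, 1↦9, 2↦6, 3↦6, 4↦3, 5↦2, 6↦8, 7↦4, 8↦6, 9↦8, 10↦4]  zeros at y ∈ ∅
  x = 8: [0↦0, 1↦1, 2↦4, 3↦3, 4↦3, 5↦9, 6↦4, 7↦4, 8↦3, 9↦6, 10↦7]  zeros at y ∈ {0}
  x = 9: [0↦5, 1↦8, 2↦6, 3↦4, 4↦7, 5↦9, 6↦4, 7↦8, 8↦4, 9↦8, 10↦3]  zeros at y ∈ ∅
  x = 10: [0↦4, 1↦9, 2↦2, 3↦10, 4↦5, 5↦3, 6↦9, 7↦6, 8↦10, 9↦4, 10↦4]  zeros at y ∈ ∅
Collecting zeros: affine points = {(0, 3), (0, 8), (0, 10), (3, 6), (5, 1), (5, 4), (6, 2), (8, 0)}.
Total count |C(F_11)_aff| = 8.


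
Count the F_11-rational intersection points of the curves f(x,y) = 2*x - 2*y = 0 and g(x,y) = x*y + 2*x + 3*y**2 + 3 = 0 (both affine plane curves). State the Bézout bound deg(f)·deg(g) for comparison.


Common zeros: {(8, 8)}; count = 1; Bézout bound = 2.

deg(f) = 1, deg(g) = 2, so Bézout bound = 2.
Scan x ∈ F_11. For each x, list the y ∈ F_11 with f(x, y) ≡ 0 and those with g(x, y) ≡ 0 (mod 11); the common zeros in that column are the intersection.
  x = 0: f ≡ 0 at y ∈ {0}; g ≡ 0 at y ∈ ∅; common: ∅.
  x = 1: f ≡ 0 at y ∈ {1}; g ≡ 0 at y ∈ ∅; common: ∅.
  x = 2: f ≡ 0 at y ∈ {2}; g ≡ 0 at y ∈ ∅; common: ∅.
  x = 3: f ≡ 0 at y ∈ {3}; g ≡ 0 at y ∈ {5}; common: ∅.
  x = 4: f ≡ 0 at y ∈ {4}; g ≡ 0 at y ∈ {0, 6}; common: ∅.
  x = 5: f ≡ 0 at y ∈ {5}; g ≡ 0 at y ∈ {3, 10}; common: ∅.
  x = 6: f ≡ 0 at y ∈ {6}; g ≡ 0 at y ∈ ∅; common: ∅.
  x = 7: f ≡ 0 at y ∈ {7}; g ≡ 0 at y ∈ ∅; common: ∅.
  x = 8: f ≡ 0 at y ∈ {8}; g ≡ 0 at y ∈ {4, 8}; common: {8}.
  x = 9: f ≡ 0 at y ∈ {9}; g ≡ 0 at y ∈ {1, 7}; common: ∅.
  x = 10: f ≡ 0 at y ∈ {10}; g ≡ 0 at y ∈ {2}; common: ∅.
Collecting: common zeros = {(8, 8)}, so the count is 1.
Comparison with the Bézout bound: 1 ≤ 2 = deg(f)·deg(g), as expected for curves with no common component (the affine F_11-count falls short of the bound because intersections may lie at infinity, over extension fields, or carry multiplicity).


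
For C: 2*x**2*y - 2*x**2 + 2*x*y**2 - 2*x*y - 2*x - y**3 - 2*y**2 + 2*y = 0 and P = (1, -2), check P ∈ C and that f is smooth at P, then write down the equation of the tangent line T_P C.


Tangent line at P: -2*x - 10*y - 18 = 0.

Step 1: f(1, -2) = 0, so P lies on C.
Step 2: partial derivatives
  f_x(x, y) = 4*x*y - 4*x + 2*y**2 - 2*y - 2, f_y(x, y) = 2*x**2 + 4*x*y - 2*x - 3*y**2 - 4*y + 2.
  f_x(P) = -2, f_y(P) = -10 (gradient nonzero, so P is smooth).
Step 3: tangent line at P: -2·(x − 1) + -10·(y − -2) = 0.
Expanding: -2*x - 10*y - 18 = 0.


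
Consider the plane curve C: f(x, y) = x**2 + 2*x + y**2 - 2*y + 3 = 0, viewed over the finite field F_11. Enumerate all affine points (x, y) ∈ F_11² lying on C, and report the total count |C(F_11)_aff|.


Affine F_11-points: {(0, 4), (0, 9), (2, 0), (2, 2), (3, 5), (3, 8), (6, 5), (6, 8), (7, 0), (7, 2), (9, 4), (9, 9)}; count = 12.

For each of the 121 pairs (x, y) ∈ F_11², evaluate f(x, y) mod 11. Record the zeros.
  x = 0: [0↦3, 1↦2, 2↦3, 3↦6, 4↦0, 5↦7, 6↦5, 7↦5, 8↦7, 9↦0, 10↦6]  zeros at y ∈ {4, 9}
  x = 1: [0↦6, 1↦5, 2↦6, 3↦9, 4↦3, 5↦10, 6↦8, 7↦8, 8↦10, 9↦3, 10↦9]  zeros at y ∈ ∅
  x = 2: [0↦0, 1↦10, 2↦0, 3↦3, 4↦8, 5↦4, 6↦2, 7↦2, 8↦4, 9↦8, 10↦3]  zeros at y ∈ {0, 2}
  x = 3: [0↦7, 1↦6, 2↦7, 3↦10, 4↦4, 5↦0, 6↦9, 7↦9, 8↦0, 9↦4, 10↦10]  zeros at y ∈ {5, 8}
  x = 4: [0↦5, 1↦4, 2↦5, 3↦8, 4↦2, 5↦9, 6↦7, 7↦7, 8↦9, 9↦2, 10↦8]  zeros at y ∈ ∅
  x = 5: [0↦5, 1↦4, 2↦5, 3↦8, 4↦2, 5↦9, 6↦7, 7↦7, 8↦9, 9↦2, 10↦8]  zeros at y ∈ ∅
  x = 6: [0↦7, 1↦6, 2↦7, 3↦10, 4↦4, 5↦0, 6↦9, 7↦9, 8↦0, 9↦4, 10↦10]  zeros at y ∈ {5, 8}
  x = 7: [0↦0, 1↦10, 2↦0, 3↦3, 4↦8, 5↦4, 6↦2, 7↦2, 8↦4, 9↦8, 10↦3]  zeros at y ∈ {0, 2}
  x = 8: [0↦6, 1↦5, 2↦6, 3↦9, 4↦3, 5↦10, 6↦8, 7↦8, 8↦10, 9↦3, 10↦9]  zeros at y ∈ ∅
  x = 9: [0↦3, 1↦2, 2↦3, 3↦6, 4↦0, 5↦7, 6↦5, 7↦5, 8↦7, 9↦0, 10↦6]  zeros at y ∈ {4, 9}
  x = 10: [0↦2, 1↦1, 2↦2, 3↦5, 4↦10, 5↦6, 6↦4, 7↦4, 8↦6, 9↦10, 10↦5]  zeros at y ∈ ∅
Collecting zeros: affine points = {(0, 4), (0, 9), (2, 0), (2, 2), (3, 5), (3, 8), (6, 5), (6, 8), (7, 0), (7, 2), (9, 4), (9, 9)}.
Total count |C(F_11)_aff| = 12.


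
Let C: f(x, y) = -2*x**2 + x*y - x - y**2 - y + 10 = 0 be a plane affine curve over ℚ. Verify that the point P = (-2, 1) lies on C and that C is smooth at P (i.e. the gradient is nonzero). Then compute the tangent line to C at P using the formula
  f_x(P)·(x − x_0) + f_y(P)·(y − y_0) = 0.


Tangent line at P: 8*x - 5*y + 21 = 0.

Step 1: f(-2, 1) = 0, so P lies on C.
Step 2: partial derivatives
  f_x(x, y) = -4*x + y - 1, f_y(x, y) = x - 2*y - 1.
  f_x(P) = 8, f_y(P) = -5 (gradient nonzero, so P is smooth).
Step 3: tangent line at P: 8·(x − -2) + -5·(y − 1) = 0.
Expanding: 8*x - 5*y + 21 = 0.


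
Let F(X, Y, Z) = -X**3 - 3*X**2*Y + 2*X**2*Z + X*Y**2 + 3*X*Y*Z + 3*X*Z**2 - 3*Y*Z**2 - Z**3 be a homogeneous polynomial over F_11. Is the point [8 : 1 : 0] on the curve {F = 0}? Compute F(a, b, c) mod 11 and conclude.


F(8,1,0) ≡ 8 (mod 11); P is NOT on the curve.

Evaluate F(8, 1, 0) term-by-term (mod 11).
  -X**3 ↦ -1·512·1·1 = -512
  -3*X**2*Y ↦ -3·64·1·1 = -192
  2*X**2*Z ↦ 2·64·1·0 = 0
  X*Y**2 ↦ 1·8·1·1 = 8
  3*X*Y*Z ↦ 3·8·1·0 = 0
  3*X*Z**2 ↦ 3·8·1·0 = 0
  -3*Y*Z**2 ↦ -3·1·1·0 = 0
  -Z**3 ↦ -1·1·1·0 = 0
Sum: F(8, 1, 0) = (-512) + (-192) + (0) + (8) + (0) + (0) + (0) + (0) = -696.
Reducing mod 11: -696 ≡ 8 (mod 11).
Since F(a, b, c) ≡ 8 ≠ 0 (mod 11), P does NOT lie on the curve.


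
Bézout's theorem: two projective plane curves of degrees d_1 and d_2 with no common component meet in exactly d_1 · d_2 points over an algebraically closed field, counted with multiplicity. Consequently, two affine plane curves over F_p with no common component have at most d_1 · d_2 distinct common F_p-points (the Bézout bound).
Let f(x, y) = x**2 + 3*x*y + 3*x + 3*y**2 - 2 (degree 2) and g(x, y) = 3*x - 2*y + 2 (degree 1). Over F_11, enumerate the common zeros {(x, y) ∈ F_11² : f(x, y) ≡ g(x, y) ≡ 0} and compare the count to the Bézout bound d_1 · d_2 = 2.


Common zeros: {(5, 3)}; count = 1; Bézout bound = 2.

deg(f) = 2, deg(g) = 1, so Bézout bound = 2.
Scan x ∈ F_11. For each x, list the y ∈ F_11 with f(x, y) ≡ 0 and those with g(x, y) ≡ 0 (mod 11); the common zeros in that column are the intersection.
  x = 0: f ≡ 0 at y ∈ ∅; g ≡ 0 at y ∈ {1}; common: ∅.
  x = 1: f ≡ 0 at y ∈ ∅; g ≡ 0 at y ∈ {8}; common: ∅.
  x = 2: f ≡ 0 at y ∈ ∅; g ≡ 0 at y ∈ {4}; common: ∅.
  x = 3: f ≡ 0 at y ∈ ∅; g ≡ 0 at y ∈ {0}; common: ∅.
  x = 4: f ≡ 0 at y ∈ ∅; g ≡ 0 at y ∈ {7}; common: ∅.
  x = 5: f ≡ 0 at y ∈ {3}; g ≡ 0 at y ∈ {3}; common: {3}.
  x = 6: f ≡ 0 at y ∈ ∅; g ≡ 0 at y ∈ {10}; common: ∅.
  x = 7: f ≡ 0 at y ∈ ∅; g ≡ 0 at y ∈ {6}; common: ∅.
  x = 8: f ≡ 0 at y ∈ ∅; g ≡ 0 at y ∈ {2}; common: ∅.
  x = 9: f ≡ 0 at y ∈ ∅; g ≡ 0 at y ∈ {9}; common: ∅.
  x = 10: f ≡ 0 at y ∈ ∅; g ≡ 0 at y ∈ {5}; common: ∅.
Collecting: common zeros = {(5, 3)}, so the count is 1.
Comparison with the Bézout bound: 1 ≤ 2 = deg(f)·deg(g), as expected for curves with no common component (the affine F_11-count falls short of the bound because intersections may lie at infinity, over extension fields, or carry multiplicity).


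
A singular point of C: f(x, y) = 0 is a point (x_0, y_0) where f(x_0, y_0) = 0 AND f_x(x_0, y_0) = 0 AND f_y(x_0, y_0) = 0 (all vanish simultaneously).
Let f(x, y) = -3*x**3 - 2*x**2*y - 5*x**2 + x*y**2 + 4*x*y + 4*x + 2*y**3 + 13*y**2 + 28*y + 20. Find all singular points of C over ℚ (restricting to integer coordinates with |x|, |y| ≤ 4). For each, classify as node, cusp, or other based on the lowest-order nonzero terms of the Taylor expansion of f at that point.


Singular points: {(0, -2)}; classification: node.

Compute partial derivatives:
  f_x = -9*x**2 - 4*x*y - 10*x + y**2 + 4*y + 4.
  f_y = -2*x**2 + 2*x*y + 4*x + 6*y**2 + 26*y + 28.
Scan x_0 ∈ {−4, ..., 4}. For each x_0, f_y(x_0, y) is a polynomial in y; find its integer roots y ∈ {−4, ..., 4}, then test f_x and f at those candidates.
  x = -4: f_y(-4, y) = 6*y**2 + 18*y - 20; no integer root y with |y| ≤ 4.
  x = -3: f_y(-3, y) = 6*y**2 + 20*y - 2; no integer root y with |y| ≤ 4.
  x = -2: f_y(-2, y) = 6*y**2 + 22*y + 12; vanishes at y ∈ {-3}. (-2, -3): f_x = -39 ≠ 0.
  x = -1: f_y(-1, y) = 6*y**2 + 24*y + 22; no integer root y with |y| ≤ 4.
  x = 0: f_y(0, y) = 6*y**2 + 26*y + 28; vanishes at y ∈ {-2}. (0, -2): f_x = 0, f = 0 — SINGULAR.
  x = 1: f_y(1, y) = 6*y**2 + 28*y + 30; vanishes at y ∈ {-3}. (1, -3): f_x = -6 ≠ 0.
  x = 2: f_y(2, y) = 6*y**2 + 30*y + 28; no integer root y with |y| ≤ 4.
  x = 3: f_y(3, y) = 6*y**2 + 32*y + 22; no integer root y with |y| ≤ 4.
  x = 4: f_y(4, y) = 6*y**2 + 34*y + 12; no integer root y with |y| ≤ 4.
Only singular point on the grid: (0, -2).
Classify: substitute x = 0 + u, y = -2 + v and expand: f = -3*u**3 - 2*u**2*v - u**2 + u*v**2 + 2*v**3 + v**2.
No constant or linear terms (consistent with a singular point). Quadratic part: -u**2 + v**2. Cubic part: -3*u**3 - 2*u**2*v + u*v**2 + 2*v**3.
The quadratic part v**2 - u**2 = (v − u)(v + u) splits into two distinct linear factors, so there are two distinct tangent lines y − -2 = ±(x − 0) — this is a node (ordinary double point).
Classification: node.


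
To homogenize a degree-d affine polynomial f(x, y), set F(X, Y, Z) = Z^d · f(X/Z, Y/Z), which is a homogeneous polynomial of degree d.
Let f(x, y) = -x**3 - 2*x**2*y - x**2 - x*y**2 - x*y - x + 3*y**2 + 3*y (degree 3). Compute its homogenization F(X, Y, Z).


F(X, Y, Z) = -X**3 - 2*X**2*Y - X**2*Z - X*Y**2 - X*Y*Z - X*Z**2 + 3*Y**2*Z + 3*Y*Z**2

deg(f) = 3.
Substitute x = X/Z, y = Y/Z into f, then multiply by Z^3.
  monomial -1·x^3·y^0 ↦ -1·X^3·Y^0·Z^0.
  monomial -2·x^2·y^1 ↦ -2·X^2·Y^1·Z^0.
  monomial -1·x^2·y^0 ↦ -1·X^2·Y^0·Z^1.
  monomial -1·x^1·y^2 ↦ -1·X^1·Y^2·Z^0.
  monomial -1·x^1·y^1 ↦ -1·X^1·Y^1·Z^1.
  monomial -1·x^1·y^0 ↦ -1·X^1·Y^0·Z^2.
  monomial 3·x^0·y^2 ↦ 3·X^0·Y^2·Z^1.
  monomial 3·x^0·y^1 ↦ 3·X^0·Y^1·Z^2.
Collecting: F(X, Y, Z) = -X**3 - 2*X**2*Y - X**2*Z - X*Y**2 - X*Y*Z - X*Z**2 + 3*Y**2*Z + 3*Y*Z**2.


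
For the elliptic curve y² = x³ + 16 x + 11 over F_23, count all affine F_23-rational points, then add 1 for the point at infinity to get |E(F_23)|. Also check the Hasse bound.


Affine points = {(4, 1), (4, 22), (5, 3), (5, 20), (6, 1), (6, 22), (7, 11), (7, 12), (11, 0), (13, 1), (13, 22), (14, 9), (14, 14), (16, 4), (16, 19), (18, 6), (18, 17)}; affine count = 17; |E(F_23)| = 18.

Discriminant check: Δ ∝ 4a³ + 27b² = 4·16³ + 27·11² = 4·4096 + 27·121 ≡ 9 (mod 23). Nonzero ⇒ E is nonsingular.
For each x ∈ F_23, compute rhs = x³ + 16·x + 11 mod 23, then count y ∈ F_23 with y² ≡ rhs.
  x = 0: rhs = 11, matching y values: none (0 points).
  x = 1: rhs = 5, matching y values: none (0 points).
  x = 2: rhs = 5, matching y values: none (0 points).
  x = 3: rhs = 17, matching y values: none (0 points).
  x = 4: rhs = 1, matching y values: 1, 22 (2 points).
  x = 5: rhs = 9, matching y values: 3, 20 (2 points).
  x = 6: rhs = 1, matching y values: 1, 22 (2 points).
  x = 7: rhs = 6, matching y values: 11, 12 (2 points).
  x = 8: rhs = 7, matching y values: none (0 points).
  x = 9: rhs = 10, matching y values: none (0 points).
  x = 10: rhs = 21, matching y values: none (0 points).
  x = 11: rhs = 0, matching y values: 0 (1 points).
  x = 12: rhs = 22, matching y values: none (0 points).
  x = 13: rhs = 1, matching y values: 1, 22 (2 points).
  x = 14: rhs = 12, matching y values: 9, 14 (2 points).
  x = 15: rhs = 15, matching y values: none (0 points).
  x = 16: rhs = 16, matching y values: 4, 19 (2 points).
  x = 17: rhs = 21, matching y values: none (0 points).
  x = 18: rhs = 13, matching y values: 6, 17 (2 points).
  x = 19: rhs = 21, matching y values: none (0 points).
  x = 20: rhs = 5, matching y values: none (0 points).
  x = 21: rhs = 17, matching y values: none (0 points).
  x = 22: rhs = 17, matching y values: none (0 points).
Total affine count: 17.
Full point count |E(F_23)| = 17 + 1 = 18.
Hasse bound: |18 − (23+1)| = |-6| = 6 ≤ 2√23 ≈ 9.5917 ✓.


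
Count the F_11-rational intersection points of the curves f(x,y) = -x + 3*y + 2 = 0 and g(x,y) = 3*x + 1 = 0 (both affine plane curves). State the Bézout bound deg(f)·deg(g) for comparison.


Common zeros: {(7, 9)}; count = 1; Bézout bound = 1.

deg(f) = 1, deg(g) = 1, so Bézout bound = 1.
Scan x ∈ F_11. For each x, list the y ∈ F_11 with f(x, y) ≡ 0 and those with g(x, y) ≡ 0 (mod 11); the common zeros in that column are the intersection.
  x = 0: f ≡ 0 at y ∈ {3}; g ≡ 0 at y ∈ ∅; common: ∅.
  x = 1: f ≡ 0 at y ∈ {7}; g ≡ 0 at y ∈ ∅; common: ∅.
  x = 2: f ≡ 0 at y ∈ {0}; g ≡ 0 at y ∈ ∅; common: ∅.
  x = 3: f ≡ 0 at y ∈ {4}; g ≡ 0 at y ∈ ∅; common: ∅.
  x = 4: f ≡ 0 at y ∈ {8}; g ≡ 0 at y ∈ ∅; common: ∅.
  x = 5: f ≡ 0 at y ∈ {1}; g ≡ 0 at y ∈ ∅; common: ∅.
  x = 6: f ≡ 0 at y ∈ {5}; g ≡ 0 at y ∈ ∅; common: ∅.
  x = 7: f ≡ 0 at y ∈ {9}; g ≡ 0 at y ∈ {0, 1, 2, 3, 4, 5, 6, 7, 8, 9, 10}; common: {9}.
  x = 8: f ≡ 0 at y ∈ {2}; g ≡ 0 at y ∈ ∅; common: ∅.
  x = 9: f ≡ 0 at y ∈ {6}; g ≡ 0 at y ∈ ∅; common: ∅.
  x = 10: f ≡ 0 at y ∈ {10}; g ≡ 0 at y ∈ ∅; common: ∅.
Collecting: common zeros = {(7, 9)}, so the count is 1.
Comparison with the Bézout bound: 1 ≤ 1 = deg(f)·deg(g), as expected for curves with no common component (the bound is attained).


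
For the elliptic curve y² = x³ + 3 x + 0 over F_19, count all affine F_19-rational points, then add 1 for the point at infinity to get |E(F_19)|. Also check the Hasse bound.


Affine points = {(0, 0), (1, 2), (1, 17), (3, 6), (3, 13), (4, 0), (5, 8), (5, 11), (6, 5), (6, 14), (8, 2), (8, 17), (10, 2), (10, 17), (12, 4), (12, 15), (15, 0), (17, 9), (17, 10)}; affine count = 19; |E(F_19)| = 20.

Discriminant check: Δ ∝ 4a³ + 27b² = 4·3³ + 27·0² = 4·27 + 27·0 ≡ 13 (mod 19). Nonzero ⇒ E is nonsingular.
For each x ∈ F_19, compute rhs = x³ + 3·x + 0 mod 19, then count y ∈ F_19 with y² ≡ rhs.
  x = 0: rhs = 0, matching y values: 0 (1 points).
  x = 1: rhs = 4, matching y values: 2, 17 (2 points).
  x = 2: rhs = 14, matching y values: none (0 points).
  x = 3: rhs = 17, matching y values: 6, 13 (2 points).
  x = 4: rhs = 0, matching y values: 0 (1 points).
  x = 5: rhs = 7, matching y values: 8, 11 (2 points).
  x = 6: rhs = 6, matching y values: 5, 14 (2 points).
  x = 7: rhs = 3, matching y values: none (0 points).
  x = 8: rhs = 4, matching y values: 2, 17 (2 points).
  x = 9: rhs = 15, matching y values: none (0 points).
  x = 10: rhs = 4, matching y values: 2, 17 (2 points).
  x = 11: rhs = 15, matching y values: none (0 points).
  x = 12: rhs = 16, matching y values: 4, 15 (2 points).
  x = 13: rhs = 13, matching y values: none (0 points).
  x = 14: rhs = 12, matching y values: none (0 points).
  x = 15: rhs = 0, matching y values: 0 (1 points).
  x = 16: rhs = 2, matching y values: none (0 points).
  x = 17: rhs = 5, matching y values: 9, 10 (2 points).
  x = 18: rhs = 15, matching y values: none (0 points).
Total affine count: 19.
Full point count |E(F_19)| = 19 + 1 = 20.
Hasse bound: |20 − (19+1)| = |0| = 0 ≤ 2√19 ≈ 8.7178 ✓.


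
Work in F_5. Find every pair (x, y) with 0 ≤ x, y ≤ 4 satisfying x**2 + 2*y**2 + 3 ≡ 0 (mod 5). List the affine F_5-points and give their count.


Affine F_5-points: {(0, 1), (0, 4), (2, 2), (2, 3), (3, 2), (3, 3)}; count = 6.

For each of the 25 pairs (x, y) ∈ F_5², evaluate f(x, y) mod 5. Record the zeros.
  x = 0: [0↦3, 1↦0, 2↦1, 3↦1, 4↦0]  zeros at y ∈ {1, 4}
  x = 1: [0↦4, 1↦1, 2↦2, 3↦2, 4↦1]  zeros at y ∈ ∅
  x = 2: [0↦2, 1↦4, 2↦0, 3↦0, 4↦4]  zeros at y ∈ {2, 3}
  x = 3: [0↦2, 1↦4, 2↦0, 3↦0, 4↦4]  zeros at y ∈ {2, 3}
  x = 4: [0↦4, 1↦1, 2↦2, 3↦2, 4↦1]  zeros at y ∈ ∅
Collecting zeros: affine points = {(0, 1), (0, 4), (2, 2), (2, 3), (3, 2), (3, 3)}.
Total count |C(F_5)_aff| = 6.


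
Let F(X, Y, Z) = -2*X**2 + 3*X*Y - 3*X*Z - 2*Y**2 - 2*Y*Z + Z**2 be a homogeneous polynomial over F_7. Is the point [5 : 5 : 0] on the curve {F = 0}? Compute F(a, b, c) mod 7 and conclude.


F(5,5,0) ≡ 3 (mod 7); P is NOT on the curve.

Evaluate F(5, 5, 0) term-by-term (mod 7).
  -2*X**2 ↦ -2·25·1·1 = -50
  3*X*Y ↦ 3·5·5·1 = 75
  -3*X*Z ↦ -3·5·1·0 = 0
  -2*Y**2 ↦ -2·1·25·1 = -50
  -2*Y*Z ↦ -2·1·5·0 = 0
  Z**2 ↦ 1·1·1·0 = 0
Sum: F(5, 5, 0) = (-50) + (75) + (0) + (-50) + (0) + (0) = -25.
Reducing mod 7: -25 ≡ 3 (mod 7).
Since F(a, b, c) ≡ 3 ≠ 0 (mod 7), P does NOT lie on the curve.


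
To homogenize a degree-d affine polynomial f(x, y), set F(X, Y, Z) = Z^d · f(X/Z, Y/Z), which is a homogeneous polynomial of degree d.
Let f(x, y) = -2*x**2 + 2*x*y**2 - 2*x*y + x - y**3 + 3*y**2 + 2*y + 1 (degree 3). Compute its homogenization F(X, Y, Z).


F(X, Y, Z) = -2*X**2*Z + 2*X*Y**2 - 2*X*Y*Z + X*Z**2 - Y**3 + 3*Y**2*Z + 2*Y*Z**2 + Z**3

deg(f) = 3.
Substitute x = X/Z, y = Y/Z into f, then multiply by Z^3.
  monomial -2·x^2·y^0 ↦ -2·X^2·Y^0·Z^1.
  monomial 2·x^1·y^2 ↦ 2·X^1·Y^2·Z^0.
  monomial -2·x^1·y^1 ↦ -2·X^1·Y^1·Z^1.
  monomial 1·x^1·y^0 ↦ 1·X^1·Y^0·Z^2.
  monomial -1·x^0·y^3 ↦ -1·X^0·Y^3·Z^0.
  monomial 3·x^0·y^2 ↦ 3·X^0·Y^2·Z^1.
  monomial 2·x^0·y^1 ↦ 2·X^0·Y^1·Z^2.
  monomial 1·x^0·y^0 ↦ 1·X^0·Y^0·Z^3.
Collecting: F(X, Y, Z) = -2*X**2*Z + 2*X*Y**2 - 2*X*Y*Z + X*Z**2 - Y**3 + 3*Y**2*Z + 2*Y*Z**2 + Z**3.


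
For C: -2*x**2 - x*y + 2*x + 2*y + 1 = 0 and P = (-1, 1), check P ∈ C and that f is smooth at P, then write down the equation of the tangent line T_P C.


Tangent line at P: 5*x + 3*y + 2 = 0.

Step 1: f(-1, 1) = 0, so P lies on C.
Step 2: partial derivatives
  f_x(x, y) = -4*x - y + 2, f_y(x, y) = 2 - x.
  f_x(P) = 5, f_y(P) = 3 (gradient nonzero, so P is smooth).
Step 3: tangent line at P: 5·(x − -1) + 3·(y − 1) = 0.
Expanding: 5*x + 3*y + 2 = 0.


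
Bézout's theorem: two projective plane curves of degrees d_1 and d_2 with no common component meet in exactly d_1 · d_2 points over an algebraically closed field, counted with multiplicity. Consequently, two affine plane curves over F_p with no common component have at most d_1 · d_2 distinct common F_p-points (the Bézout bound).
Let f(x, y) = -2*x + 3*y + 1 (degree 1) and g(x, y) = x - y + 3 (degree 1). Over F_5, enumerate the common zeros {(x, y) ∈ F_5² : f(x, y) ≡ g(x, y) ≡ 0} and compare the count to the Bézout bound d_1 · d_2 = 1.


Common zeros: {(0, 3)}; count = 1; Bézout bound = 1.

deg(f) = 1, deg(g) = 1, so Bézout bound = 1.
Scan x ∈ F_5. For each x, list the y ∈ F_5 with f(x, y) ≡ 0 and those with g(x, y) ≡ 0 (mod 5); the common zeros in that column are the intersection.
  x = 0: f ≡ 0 at y ∈ {3}; g ≡ 0 at y ∈ {3}; common: {3}.
  x = 1: f ≡ 0 at y ∈ {2}; g ≡ 0 at y ∈ {4}; common: ∅.
  x = 2: f ≡ 0 at y ∈ {1}; g ≡ 0 at y ∈ {0}; common: ∅.
  x = 3: f ≡ 0 at y ∈ {0}; g ≡ 0 at y ∈ {1}; common: ∅.
  x = 4: f ≡ 0 at y ∈ {4}; g ≡ 0 at y ∈ {2}; common: ∅.
Collecting: common zeros = {(0, 3)}, so the count is 1.
Comparison with the Bézout bound: 1 ≤ 1 = deg(f)·deg(g), as expected for curves with no common component (the bound is attained).


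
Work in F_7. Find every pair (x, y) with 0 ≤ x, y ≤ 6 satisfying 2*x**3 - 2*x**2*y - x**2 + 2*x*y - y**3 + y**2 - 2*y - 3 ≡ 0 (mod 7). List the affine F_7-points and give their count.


Affine F_7-points: {(1, 5), (2, 2), (2, 4), (3, 0), (3, 1), (5, 6), (6, 3)}; count = 7.

For each of the 49 pairs (x, y) ∈ F_7², evaluate f(x, y) mod 7. Record the zeros.
  x = 0: [0↦4, 1↦2, 2↦3, 3↦1, 4↦4, 5↦6, 6↦1]  zeros at y ∈ ∅
  x = 1: [0↦5, 1↦3, 2↦4, 3↦2, 4↦5, 5↦0, 6↦2]  zeros at y ∈ {5}
  x = 2: [0↦2, 1↦3, 2↦0, 3↦1, 4↦0, 5↦5, 6↦3]  zeros at y ∈ {2, 4}
  x = 3: [0↦0, 1↦0, 2↦3, 3↦3, 4↦1, 5↦5, 6↦2]  zeros at y ∈ {0, 1}
  x = 4: [0↦4, 1↦6, 2↦4, 3↦6, 4↦6, 5↦5, 6↦4]  zeros at y ∈ ∅
  x = 5: [0↦5, 1↦5, 2↦1, 3↦1, 4↦6, 5↦3, 6↦0]  zeros at y ∈ {6}
  x = 6: [0↦1, 1↦2, 2↦6, 3↦0, 4↦6, 5↦4, 6↦2]  zeros at y ∈ {3}
Collecting zeros: affine points = {(1, 5), (2, 2), (2, 4), (3, 0), (3, 1), (5, 6), (6, 3)}.
Total count |C(F_7)_aff| = 7.


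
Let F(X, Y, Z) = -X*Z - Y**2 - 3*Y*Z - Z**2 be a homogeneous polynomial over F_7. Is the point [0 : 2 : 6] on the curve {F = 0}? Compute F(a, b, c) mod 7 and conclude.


F(0,2,6) ≡ 1 (mod 7); P is NOT on the curve.

Evaluate F(0, 2, 6) term-by-term (mod 7).
  -X*Z ↦ -1·0·1·6 = 0
  -Y**2 ↦ -1·1·4·1 = -4
  -3*Y*Z ↦ -3·1·2·6 = -36
  -Z**2 ↦ -1·1·1·36 = -36
Sum: F(0, 2, 6) = (0) + (-4) + (-36) + (-36) = -76.
Reducing mod 7: -76 ≡ 1 (mod 7).
Since F(a, b, c) ≡ 1 ≠ 0 (mod 7), P does NOT lie on the curve.


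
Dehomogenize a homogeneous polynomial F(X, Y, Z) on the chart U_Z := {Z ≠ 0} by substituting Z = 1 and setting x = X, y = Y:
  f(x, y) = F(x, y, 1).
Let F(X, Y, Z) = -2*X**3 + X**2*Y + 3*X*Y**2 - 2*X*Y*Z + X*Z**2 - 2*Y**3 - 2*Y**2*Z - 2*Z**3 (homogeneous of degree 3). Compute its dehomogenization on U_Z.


f(x, y) = -2*x**3 + x**2*y + 3*x*y**2 - 2*x*y + x - 2*y**3 - 2*y**2 - 2

On U_Z we set Z = 1. Each monomial c·X^i·Y^j·Z^k in F becomes c·x^i·y^j·1^k = c·x^i·y^j.
Substituting Z = 1: F(X, Y, 1) = -2*x**3 + x**2*y + 3*x*y**2 - 2*x*y + x - 2*y**3 - 2*y**2 - 2.
Note: deg(f) ≤ deg(F) = 3; strict inequality happens when F is divisible by Z (lost terms).


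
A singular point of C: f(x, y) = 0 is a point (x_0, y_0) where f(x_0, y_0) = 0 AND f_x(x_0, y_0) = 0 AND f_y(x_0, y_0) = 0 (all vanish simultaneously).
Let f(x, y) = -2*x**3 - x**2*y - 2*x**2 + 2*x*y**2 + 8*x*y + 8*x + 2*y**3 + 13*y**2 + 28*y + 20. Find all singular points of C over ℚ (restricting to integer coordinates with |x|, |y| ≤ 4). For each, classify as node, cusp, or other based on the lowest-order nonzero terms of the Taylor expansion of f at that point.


Singular points: {(0, -2)}; classification: cusp.

Compute partial derivatives:
  f_x = -6*x**2 - 2*x*y - 4*x + 2*y**2 + 8*y + 8.
  f_y = -x**2 + 4*x*y + 8*x + 6*y**2 + 26*y + 28.
Scan x_0 ∈ {−4, ..., 4}. For each x_0, f_y(x_0, y) is a polynomial in y; find its integer roots y ∈ {−4, ..., 4}, then test f_x and f at those candidates.
  x = -4: f_y(-4, y) = 6*y**2 + 10*y - 20; no integer root y with |y| ≤ 4.
  x = -3: f_y(-3, y) = 6*y**2 + 14*y - 5; no integer root y with |y| ≤ 4.
  x = -2: f_y(-2, y) = 6*y**2 + 18*y + 8; no integer root y with |y| ≤ 4.
  x = -1: f_y(-1, y) = 6*y**2 + 22*y + 19; no integer root y with |y| ≤ 4.
  x = 0: f_y(0, y) = 6*y**2 + 26*y + 28; vanishes at y ∈ {-2}. (0, -2): f_x = 0, f = 0 — SINGULAR.
  x = 1: f_y(1, y) = 6*y**2 + 30*y + 35; no integer root y with |y| ≤ 4.
  x = 2: f_y(2, y) = 6*y**2 + 34*y + 40; vanishes at y ∈ {-4}. (2, -4): f_x = -8 ≠ 0.
  x = 3: f_y(3, y) = 6*y**2 + 38*y + 43; no integer root y with |y| ≤ 4.
  x = 4: f_y(4, y) = 6*y**2 + 42*y + 44; no integer root y with |y| ≤ 4.
Only singular point on the grid: (0, -2).
Classify: substitute x = 0 + u, y = -2 + v and expand: f = -2*u**3 - u**2*v + 2*u*v**2 + 2*v**3 + v**2.
No constant or linear terms (consistent with a singular point). Quadratic part: v**2. Cubic part: -2*u**3 - u**2*v + 2*u*v**2 + 2*v**3.
The quadratic part v**2 is a perfect square, so there is a single (double) tangent line v = 0, i.e. y = -2. Restricting the cubic part to that line (v = 0) leaves -2*u**3 ≠ 0, so f is not divisible by v and the branch is v² ≈ 2*u**3 to lowest order — this is a cusp.
Classification: cusp.


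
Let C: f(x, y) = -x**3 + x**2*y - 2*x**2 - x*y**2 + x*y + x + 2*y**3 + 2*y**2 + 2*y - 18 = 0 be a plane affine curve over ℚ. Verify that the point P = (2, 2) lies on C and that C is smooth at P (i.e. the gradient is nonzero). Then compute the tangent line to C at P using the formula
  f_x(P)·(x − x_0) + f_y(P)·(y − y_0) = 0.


Tangent line at P: -13*x + 32*y - 38 = 0.

Step 1: f(2, 2) = 0, so P lies on C.
Step 2: partial derivatives
  f_x(x, y) = -3*x**2 + 2*x*y - 4*x - y**2 + y + 1, f_y(x, y) = x**2 - 2*x*y + x + 6*y**2 + 4*y + 2.
  f_x(P) = -13, f_y(P) = 32 (gradient nonzero, so P is smooth).
Step 3: tangent line at P: -13·(x − 2) + 32·(y − 2) = 0.
Expanding: -13*x + 32*y - 38 = 0.


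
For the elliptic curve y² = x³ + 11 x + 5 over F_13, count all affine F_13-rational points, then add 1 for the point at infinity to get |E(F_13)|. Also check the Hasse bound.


Affine points = {(1, 2), (1, 11), (2, 3), (2, 10), (3, 0), (4, 3), (4, 10), (5, 4), (5, 9), (6, 1), (6, 12), (7, 3), (7, 10), (9, 1), (9, 12), (10, 6), (10, 7), (11, 1), (11, 12)}; affine count = 19; |E(F_13)| = 20.

Discriminant check: Δ ∝ 4a³ + 27b² = 4·11³ + 27·5² = 4·1331 + 27·25 ≡ 6 (mod 13). Nonzero ⇒ E is nonsingular.
For each x ∈ F_13, compute rhs = x³ + 11·x + 5 mod 13, then count y ∈ F_13 with y² ≡ rhs.
  x = 0: rhs = 5, matching y values: none (0 points).
  x = 1: rhs = 4, matching y values: 2, 11 (2 points).
  x = 2: rhs = 9, matching y values: 3, 10 (2 points).
  x = 3: rhs = 0, matching y values: 0 (1 points).
  x = 4: rhs = 9, matching y values: 3, 10 (2 points).
  x = 5: rhs = 3, matching y values: 4, 9 (2 points).
  x = 6: rhs = 1, matching y values: 1, 12 (2 points).
  x = 7: rhs = 9, matching y values: 3, 10 (2 points).
  x = 8: rhs = 7, matching y values: none (0 points).
  x = 9: rhs = 1, matching y values: 1, 12 (2 points).
  x = 10: rhs = 10, matching y values: 6, 7 (2 points).
  x = 11: rhs = 1, matching y values: 1, 12 (2 points).
  x = 12: rhs = 6, matching y values: none (0 points).
Total affine count: 19.
Full point count |E(F_13)| = 19 + 1 = 20.
Hasse bound: |20 − (13+1)| = |6| = 6 ≤ 2√13 ≈ 7.2111 ✓.
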